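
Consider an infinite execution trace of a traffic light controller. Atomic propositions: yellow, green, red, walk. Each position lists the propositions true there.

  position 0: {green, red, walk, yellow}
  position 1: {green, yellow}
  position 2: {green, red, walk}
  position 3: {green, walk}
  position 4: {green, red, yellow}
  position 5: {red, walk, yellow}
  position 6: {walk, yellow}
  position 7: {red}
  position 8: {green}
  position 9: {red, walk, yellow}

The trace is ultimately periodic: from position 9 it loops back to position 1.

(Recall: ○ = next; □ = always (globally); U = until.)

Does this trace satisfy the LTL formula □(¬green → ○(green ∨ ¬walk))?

¬green → ○(green ∨ ¬walk) must hold at every position from 0 onward. It fails at position 5, so □(¬green → ○(green ∨ ¬walk)) is false.
Positions where ¬green holds: 5, 6, 7, 9.
Check ○(green ∨ ¬walk) at each: 5→fails, 6→ok, 7→ok, 9→ok.

Violated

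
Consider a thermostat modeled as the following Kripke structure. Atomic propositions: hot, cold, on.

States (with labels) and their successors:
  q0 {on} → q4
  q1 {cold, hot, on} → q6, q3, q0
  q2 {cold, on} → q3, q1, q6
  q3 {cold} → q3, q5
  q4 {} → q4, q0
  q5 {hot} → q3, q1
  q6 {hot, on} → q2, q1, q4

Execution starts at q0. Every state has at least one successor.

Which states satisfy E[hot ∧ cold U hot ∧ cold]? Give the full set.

States satisfying hot ∧ cold: {q1}.
States satisfying E[hot ∧ cold U hot ∧ cold]: {q1}.

{q1}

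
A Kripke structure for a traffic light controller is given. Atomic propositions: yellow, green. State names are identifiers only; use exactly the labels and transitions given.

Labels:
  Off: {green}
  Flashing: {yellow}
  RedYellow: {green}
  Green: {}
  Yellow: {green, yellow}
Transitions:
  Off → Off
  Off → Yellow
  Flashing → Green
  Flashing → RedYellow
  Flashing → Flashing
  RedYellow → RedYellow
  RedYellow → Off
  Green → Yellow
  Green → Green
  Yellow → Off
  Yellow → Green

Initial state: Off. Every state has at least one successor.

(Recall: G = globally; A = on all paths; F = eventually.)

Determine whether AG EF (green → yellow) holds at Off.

Yes

States satisfying EF (green → yellow): {Off, Flashing, RedYellow, Green, Yellow}.
States satisfying AG EF (green → yellow): {Off, Flashing, RedYellow, Green, Yellow}.
Every state reachable from Off satisfies EF (green → yellow).
Off ∈ Sat(AG EF (green → yellow)).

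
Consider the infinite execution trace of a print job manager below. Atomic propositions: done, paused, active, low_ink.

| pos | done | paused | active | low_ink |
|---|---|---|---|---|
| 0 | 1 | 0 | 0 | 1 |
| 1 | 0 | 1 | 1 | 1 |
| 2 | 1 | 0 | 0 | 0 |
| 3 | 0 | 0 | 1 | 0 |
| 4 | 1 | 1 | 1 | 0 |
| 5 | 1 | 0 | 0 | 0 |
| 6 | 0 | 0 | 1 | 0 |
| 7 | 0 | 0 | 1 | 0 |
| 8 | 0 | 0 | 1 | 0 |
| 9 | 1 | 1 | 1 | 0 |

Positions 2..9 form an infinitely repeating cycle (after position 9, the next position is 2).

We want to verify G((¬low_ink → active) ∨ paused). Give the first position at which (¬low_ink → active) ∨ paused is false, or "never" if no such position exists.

Check (¬low_ink → active) ∨ paused at each position in order: 0 ✓, 1 ✓.
At position 2 the labels are {done}, so (¬low_ink → active) ∨ paused is false there. This is the first violation.

2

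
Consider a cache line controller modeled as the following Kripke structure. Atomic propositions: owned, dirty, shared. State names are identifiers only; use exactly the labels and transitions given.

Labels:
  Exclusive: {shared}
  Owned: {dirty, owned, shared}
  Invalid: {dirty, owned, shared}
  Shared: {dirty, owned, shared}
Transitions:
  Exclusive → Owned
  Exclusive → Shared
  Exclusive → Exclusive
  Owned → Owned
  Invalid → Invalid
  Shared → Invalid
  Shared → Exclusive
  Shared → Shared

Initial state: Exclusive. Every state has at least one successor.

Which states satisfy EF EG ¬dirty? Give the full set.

{Exclusive, Shared}

States satisfying EG ¬dirty: {Exclusive}.
States satisfying EF EG ¬dirty: {Exclusive, Shared}.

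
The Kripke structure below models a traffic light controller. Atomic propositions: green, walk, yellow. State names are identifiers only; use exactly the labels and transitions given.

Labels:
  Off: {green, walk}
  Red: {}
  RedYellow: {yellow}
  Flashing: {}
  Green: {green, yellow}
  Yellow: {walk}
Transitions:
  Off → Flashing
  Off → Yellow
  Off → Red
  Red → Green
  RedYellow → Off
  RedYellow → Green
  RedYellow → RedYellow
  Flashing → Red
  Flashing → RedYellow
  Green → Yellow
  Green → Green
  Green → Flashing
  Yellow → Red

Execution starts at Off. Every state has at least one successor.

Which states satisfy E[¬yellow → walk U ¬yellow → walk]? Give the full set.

States satisfying ¬yellow → walk: {Off, RedYellow, Green, Yellow}.
States satisfying E[¬yellow → walk U ¬yellow → walk]: {Off, RedYellow, Green, Yellow}.

{Off, RedYellow, Green, Yellow}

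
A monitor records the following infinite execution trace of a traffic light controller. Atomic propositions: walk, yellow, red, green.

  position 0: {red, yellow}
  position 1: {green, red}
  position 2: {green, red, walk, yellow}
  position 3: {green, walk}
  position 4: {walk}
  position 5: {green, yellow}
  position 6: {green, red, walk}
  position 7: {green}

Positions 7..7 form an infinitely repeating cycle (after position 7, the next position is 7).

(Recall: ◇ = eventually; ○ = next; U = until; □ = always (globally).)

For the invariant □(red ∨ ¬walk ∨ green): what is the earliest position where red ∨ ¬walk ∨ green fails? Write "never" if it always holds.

Check red ∨ ¬walk ∨ green at each position in order: 0 ✓, 1 ✓, 2 ✓, 3 ✓.
At position 4 the labels are {walk}, so red ∨ ¬walk ∨ green is false there. This is the first violation.

4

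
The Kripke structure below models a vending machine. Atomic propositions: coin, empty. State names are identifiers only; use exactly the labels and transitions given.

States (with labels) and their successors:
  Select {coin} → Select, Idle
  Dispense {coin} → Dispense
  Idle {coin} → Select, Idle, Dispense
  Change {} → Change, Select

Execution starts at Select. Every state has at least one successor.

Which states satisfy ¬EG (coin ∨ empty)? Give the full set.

States satisfying coin ∨ empty: {Select, Dispense, Idle}.
States satisfying EG (coin ∨ empty): {Select, Dispense, Idle}.
States satisfying ¬EG (coin ∨ empty): {Change}.

{Change}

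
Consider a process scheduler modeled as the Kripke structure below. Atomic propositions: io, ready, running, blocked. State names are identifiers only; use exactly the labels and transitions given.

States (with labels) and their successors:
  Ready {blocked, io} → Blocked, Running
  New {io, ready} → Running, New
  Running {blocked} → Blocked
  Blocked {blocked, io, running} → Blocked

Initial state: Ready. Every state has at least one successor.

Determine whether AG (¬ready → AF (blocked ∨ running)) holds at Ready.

Holds

States satisfying ¬ready → AF (blocked ∨ running): {Ready, New, Running, Blocked}.
States satisfying AG (¬ready → AF (blocked ∨ running)): {Ready, New, Running, Blocked}.
Every state reachable from Ready satisfies ¬ready → AF (blocked ∨ running).
Ready ∈ Sat(AG (¬ready → AF (blocked ∨ running))).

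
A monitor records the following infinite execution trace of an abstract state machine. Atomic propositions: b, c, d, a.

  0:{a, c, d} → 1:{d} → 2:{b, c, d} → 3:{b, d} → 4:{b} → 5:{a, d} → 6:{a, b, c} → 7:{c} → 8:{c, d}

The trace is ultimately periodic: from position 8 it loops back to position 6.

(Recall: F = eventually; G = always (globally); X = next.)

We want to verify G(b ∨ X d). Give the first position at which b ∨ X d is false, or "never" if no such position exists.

5

Check b ∨ X d at each position in order: 0 ✓, 1 ✓, 2 ✓, 3 ✓, 4 ✓.
At position 5 the labels are {a, d} and the next position 6 has {a, b, c}, so b ∨ X d is false there. This is the first violation.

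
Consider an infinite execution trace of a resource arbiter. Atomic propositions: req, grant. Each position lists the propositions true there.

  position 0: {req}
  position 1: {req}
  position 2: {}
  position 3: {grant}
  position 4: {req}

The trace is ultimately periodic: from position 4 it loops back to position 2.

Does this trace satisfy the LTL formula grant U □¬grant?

Walking from position 0: at position 0, □¬grant has not yet held and grant fails, so grant U □¬grant is false.

Does not hold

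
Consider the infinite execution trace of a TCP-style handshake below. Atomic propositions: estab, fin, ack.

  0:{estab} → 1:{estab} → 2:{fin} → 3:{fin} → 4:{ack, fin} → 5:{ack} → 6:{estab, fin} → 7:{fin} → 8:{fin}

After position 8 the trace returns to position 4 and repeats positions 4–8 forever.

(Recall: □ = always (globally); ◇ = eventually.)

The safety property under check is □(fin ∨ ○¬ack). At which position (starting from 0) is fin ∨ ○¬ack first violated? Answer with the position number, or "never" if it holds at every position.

fin ∨ ○¬ack holds at every position 0..8, and those are all the positions the trace ever visits, so the invariant □(fin ∨ ○¬ack) is never violated.

never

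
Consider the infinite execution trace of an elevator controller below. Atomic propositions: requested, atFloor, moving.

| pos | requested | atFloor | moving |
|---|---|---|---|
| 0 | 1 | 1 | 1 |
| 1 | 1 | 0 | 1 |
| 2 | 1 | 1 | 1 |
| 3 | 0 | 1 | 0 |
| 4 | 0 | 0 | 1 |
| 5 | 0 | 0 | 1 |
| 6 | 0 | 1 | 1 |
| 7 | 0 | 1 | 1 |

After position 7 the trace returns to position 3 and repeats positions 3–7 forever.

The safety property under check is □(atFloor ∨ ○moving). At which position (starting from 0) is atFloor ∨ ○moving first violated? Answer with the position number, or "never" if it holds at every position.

atFloor ∨ ○moving holds at every position 0..7, and those are all the positions the trace ever visits, so the invariant □(atFloor ∨ ○moving) is never violated.

never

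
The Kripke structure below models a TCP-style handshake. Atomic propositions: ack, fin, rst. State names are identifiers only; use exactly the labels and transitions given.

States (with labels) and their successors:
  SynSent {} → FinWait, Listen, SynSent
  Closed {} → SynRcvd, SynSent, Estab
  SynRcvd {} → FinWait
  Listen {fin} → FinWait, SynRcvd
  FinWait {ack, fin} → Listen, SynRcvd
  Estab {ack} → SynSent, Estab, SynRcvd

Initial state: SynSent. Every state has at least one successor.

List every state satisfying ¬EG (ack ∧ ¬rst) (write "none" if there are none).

States satisfying ack ∧ ¬rst: {FinWait, Estab}.
States satisfying EG (ack ∧ ¬rst): {Estab}.
States satisfying ¬EG (ack ∧ ¬rst): {SynSent, Closed, SynRcvd, Listen, FinWait}.

{SynSent, Closed, SynRcvd, Listen, FinWait}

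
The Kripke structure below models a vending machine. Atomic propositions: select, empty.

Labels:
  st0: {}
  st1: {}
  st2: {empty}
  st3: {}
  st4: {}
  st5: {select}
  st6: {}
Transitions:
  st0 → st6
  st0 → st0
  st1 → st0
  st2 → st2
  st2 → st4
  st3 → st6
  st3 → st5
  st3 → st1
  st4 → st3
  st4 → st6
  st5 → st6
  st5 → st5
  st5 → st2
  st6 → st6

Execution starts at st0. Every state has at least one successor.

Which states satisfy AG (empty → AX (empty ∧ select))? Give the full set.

States satisfying empty → AX (empty ∧ select): {st0, st1, st3, st4, st5, st6}.
States satisfying AG (empty → AX (empty ∧ select)): {st0, st1, st6}.

{st0, st1, st6}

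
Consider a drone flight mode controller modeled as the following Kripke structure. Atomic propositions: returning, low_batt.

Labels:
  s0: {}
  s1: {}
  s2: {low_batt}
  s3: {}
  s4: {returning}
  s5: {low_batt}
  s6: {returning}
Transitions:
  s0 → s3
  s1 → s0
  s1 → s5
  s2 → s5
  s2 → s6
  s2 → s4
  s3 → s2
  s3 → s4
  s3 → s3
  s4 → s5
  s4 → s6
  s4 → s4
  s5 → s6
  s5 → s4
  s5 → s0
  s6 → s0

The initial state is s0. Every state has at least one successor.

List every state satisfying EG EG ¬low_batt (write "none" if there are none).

{s0, s1, s3, s4, s6}

States satisfying EG ¬low_batt: {s0, s1, s3, s4, s6}.
States satisfying EG EG ¬low_batt: {s0, s1, s3, s4, s6}.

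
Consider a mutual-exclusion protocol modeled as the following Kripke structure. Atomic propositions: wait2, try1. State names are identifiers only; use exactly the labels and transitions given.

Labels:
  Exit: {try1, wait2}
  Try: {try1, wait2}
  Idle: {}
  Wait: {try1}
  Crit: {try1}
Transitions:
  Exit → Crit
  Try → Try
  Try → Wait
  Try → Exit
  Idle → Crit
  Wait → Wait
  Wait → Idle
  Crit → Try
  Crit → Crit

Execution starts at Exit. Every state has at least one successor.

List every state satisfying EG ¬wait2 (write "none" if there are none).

States satisfying ¬wait2: {Idle, Wait, Crit}.
States satisfying EG ¬wait2: {Idle, Wait, Crit}.

{Idle, Wait, Crit}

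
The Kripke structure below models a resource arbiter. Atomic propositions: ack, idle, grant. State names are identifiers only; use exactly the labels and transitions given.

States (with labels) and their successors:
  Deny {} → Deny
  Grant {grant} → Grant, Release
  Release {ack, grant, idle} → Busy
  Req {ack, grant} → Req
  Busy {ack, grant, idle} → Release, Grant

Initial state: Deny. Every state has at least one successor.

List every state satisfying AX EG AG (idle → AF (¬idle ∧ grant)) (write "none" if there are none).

{Deny, Req}

States satisfying EG AG (idle → AF (¬idle ∧ grant)): {Deny, Req}.
States satisfying AX EG AG (idle → AF (¬idle ∧ grant)): {Deny, Req}.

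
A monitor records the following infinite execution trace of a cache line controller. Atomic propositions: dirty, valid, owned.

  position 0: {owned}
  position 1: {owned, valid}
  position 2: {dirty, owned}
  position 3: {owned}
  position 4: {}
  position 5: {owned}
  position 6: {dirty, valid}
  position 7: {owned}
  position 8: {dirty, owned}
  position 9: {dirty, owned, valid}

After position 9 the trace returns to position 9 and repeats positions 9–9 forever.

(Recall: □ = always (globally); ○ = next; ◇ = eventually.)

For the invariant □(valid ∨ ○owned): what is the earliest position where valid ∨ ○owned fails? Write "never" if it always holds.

3

Check valid ∨ ○owned at each position in order: 0 ✓, 1 ✓, 2 ✓.
At position 3 the labels are {owned} and the next position 4 has {}, so valid ∨ ○owned is false there. This is the first violation.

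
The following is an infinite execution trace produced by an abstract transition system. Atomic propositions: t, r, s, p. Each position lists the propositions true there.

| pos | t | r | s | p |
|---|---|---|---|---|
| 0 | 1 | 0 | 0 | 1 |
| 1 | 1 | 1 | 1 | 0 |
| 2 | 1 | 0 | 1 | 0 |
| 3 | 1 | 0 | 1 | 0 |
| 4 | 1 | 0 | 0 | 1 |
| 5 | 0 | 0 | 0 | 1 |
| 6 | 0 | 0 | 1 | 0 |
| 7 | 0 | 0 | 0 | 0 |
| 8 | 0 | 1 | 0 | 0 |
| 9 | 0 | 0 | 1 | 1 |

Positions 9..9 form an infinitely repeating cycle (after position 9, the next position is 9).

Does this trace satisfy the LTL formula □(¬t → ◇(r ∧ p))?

¬t → ◇(r ∧ p) must hold at every position from 0 onward. It fails at position 5, so □(¬t → ◇(r ∧ p)) is false.
Positions where ¬t holds: 5, 6, 7, 8, 9.
Check ◇(r ∧ p) at each: 5→fails, 6→fails, 7→fails, 8→fails, 9→fails.

No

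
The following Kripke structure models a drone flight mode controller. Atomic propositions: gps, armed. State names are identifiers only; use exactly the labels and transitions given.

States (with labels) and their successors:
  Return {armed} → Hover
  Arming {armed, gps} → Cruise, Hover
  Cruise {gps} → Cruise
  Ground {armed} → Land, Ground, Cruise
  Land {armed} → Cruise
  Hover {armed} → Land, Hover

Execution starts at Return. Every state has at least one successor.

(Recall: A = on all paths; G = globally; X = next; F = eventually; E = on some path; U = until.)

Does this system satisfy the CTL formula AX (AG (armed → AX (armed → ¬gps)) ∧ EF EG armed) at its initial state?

Yes

States satisfying AG (armed → AX (armed → ¬gps)) ∧ EF EG armed: {Return, Arming, Ground, Hover}.
States satisfying AX (AG (armed → AX (armed → ¬gps)) ∧ EF EG armed): {Return}.
Return ∈ Sat(AX (AG (armed → AX (armed → ¬gps)) ∧ EF EG armed)).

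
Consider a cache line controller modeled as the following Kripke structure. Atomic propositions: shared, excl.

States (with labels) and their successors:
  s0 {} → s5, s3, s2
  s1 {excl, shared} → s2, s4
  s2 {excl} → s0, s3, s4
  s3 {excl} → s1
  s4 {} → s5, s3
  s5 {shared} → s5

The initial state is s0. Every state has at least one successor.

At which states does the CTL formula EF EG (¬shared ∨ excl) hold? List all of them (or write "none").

States satisfying EG (¬shared ∨ excl): {s0, s1, s2, s3, s4}.
States satisfying EF EG (¬shared ∨ excl): {s0, s1, s2, s3, s4}.

{s0, s1, s2, s3, s4}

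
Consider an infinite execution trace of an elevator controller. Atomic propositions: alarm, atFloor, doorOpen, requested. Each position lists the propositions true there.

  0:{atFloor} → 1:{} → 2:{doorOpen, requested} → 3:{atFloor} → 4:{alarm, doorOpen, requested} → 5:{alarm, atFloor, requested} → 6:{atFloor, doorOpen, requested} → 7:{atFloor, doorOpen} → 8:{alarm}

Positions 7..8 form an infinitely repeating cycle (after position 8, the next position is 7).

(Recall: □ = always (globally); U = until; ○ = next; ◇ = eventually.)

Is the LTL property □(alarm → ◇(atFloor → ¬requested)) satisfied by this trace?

Yes

alarm → ◇(atFloor → ¬requested) holds at every position 0..8, and those are all positions ever visited, so □(alarm → ◇(atFloor → ¬requested)) holds.
Positions where alarm holds: 4, 5, 8.
Check ◇(atFloor → ¬requested) at each: 4→ok, 5→ok, 8→ok.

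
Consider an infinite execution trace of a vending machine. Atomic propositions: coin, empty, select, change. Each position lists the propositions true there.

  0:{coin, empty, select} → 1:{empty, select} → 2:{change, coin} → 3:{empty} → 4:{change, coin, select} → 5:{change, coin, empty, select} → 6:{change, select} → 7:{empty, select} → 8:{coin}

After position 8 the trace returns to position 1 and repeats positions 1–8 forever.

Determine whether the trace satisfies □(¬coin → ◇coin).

¬coin → ◇coin holds at every position 0..8, and those are all positions ever visited, so □(¬coin → ◇coin) holds.
Positions where ¬coin holds: 1, 3, 6, 7.
Check ◇coin at each: 1→ok, 3→ok, 6→ok, 7→ok.

Holds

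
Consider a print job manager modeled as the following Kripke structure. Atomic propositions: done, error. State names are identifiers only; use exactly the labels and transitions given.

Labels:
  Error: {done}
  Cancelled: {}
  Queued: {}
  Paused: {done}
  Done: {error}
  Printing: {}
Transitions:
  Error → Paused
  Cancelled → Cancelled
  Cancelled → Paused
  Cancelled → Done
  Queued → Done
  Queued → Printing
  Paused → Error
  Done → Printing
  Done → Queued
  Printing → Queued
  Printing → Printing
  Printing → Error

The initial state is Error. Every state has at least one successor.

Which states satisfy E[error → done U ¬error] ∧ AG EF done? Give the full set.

{Error, Cancelled, Queued, Paused, Printing}

States satisfying error → done: {Error, Cancelled, Queued, Paused, Printing}.
States satisfying ¬error: {Error, Cancelled, Queued, Paused, Printing}.
States satisfying E[error → done U ¬error]: {Error, Cancelled, Queued, Paused, Printing}.
States satisfying EF done: {Error, Cancelled, Queued, Paused, Done, Printing}.
States satisfying AG EF done: {Error, Cancelled, Queued, Paused, Done, Printing}.
States satisfying E[error → done U ¬error] ∧ AG EF done: {Error, Cancelled, Queued, Paused, Printing}.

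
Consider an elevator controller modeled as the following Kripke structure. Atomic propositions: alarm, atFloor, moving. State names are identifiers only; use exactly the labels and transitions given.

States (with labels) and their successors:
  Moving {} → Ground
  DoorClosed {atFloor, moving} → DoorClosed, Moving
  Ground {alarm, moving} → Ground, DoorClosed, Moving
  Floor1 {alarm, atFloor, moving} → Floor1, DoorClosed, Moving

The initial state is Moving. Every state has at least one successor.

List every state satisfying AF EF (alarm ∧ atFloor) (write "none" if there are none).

States satisfying EF (alarm ∧ atFloor): {Floor1}.
States satisfying AF EF (alarm ∧ atFloor): {Floor1}.

{Floor1}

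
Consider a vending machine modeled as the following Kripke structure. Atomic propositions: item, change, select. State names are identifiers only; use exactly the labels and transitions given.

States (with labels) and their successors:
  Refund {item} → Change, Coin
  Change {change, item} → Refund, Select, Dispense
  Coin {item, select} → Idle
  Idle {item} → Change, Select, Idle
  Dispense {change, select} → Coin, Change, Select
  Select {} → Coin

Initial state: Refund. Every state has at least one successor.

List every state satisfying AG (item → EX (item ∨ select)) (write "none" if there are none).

States satisfying item → EX (item ∨ select): {Refund, Change, Coin, Idle, Dispense, Select}.
States satisfying AG (item → EX (item ∨ select)): {Refund, Change, Coin, Idle, Dispense, Select}.

{Refund, Change, Coin, Idle, Dispense, Select}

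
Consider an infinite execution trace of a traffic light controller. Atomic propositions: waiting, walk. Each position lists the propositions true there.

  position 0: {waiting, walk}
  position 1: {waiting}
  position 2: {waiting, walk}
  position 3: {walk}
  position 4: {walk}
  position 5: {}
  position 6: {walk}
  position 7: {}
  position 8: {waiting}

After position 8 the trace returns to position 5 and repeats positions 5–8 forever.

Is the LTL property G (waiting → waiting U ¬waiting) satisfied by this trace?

Satisfied

waiting → waiting U ¬waiting holds at every position 0..8, and those are all positions ever visited, so G (waiting → waiting U ¬waiting) holds.
Positions where waiting holds: 0, 1, 2, 8.
Check waiting U ¬waiting at each: 0→ok, 1→ok, 2→ok, 8→ok.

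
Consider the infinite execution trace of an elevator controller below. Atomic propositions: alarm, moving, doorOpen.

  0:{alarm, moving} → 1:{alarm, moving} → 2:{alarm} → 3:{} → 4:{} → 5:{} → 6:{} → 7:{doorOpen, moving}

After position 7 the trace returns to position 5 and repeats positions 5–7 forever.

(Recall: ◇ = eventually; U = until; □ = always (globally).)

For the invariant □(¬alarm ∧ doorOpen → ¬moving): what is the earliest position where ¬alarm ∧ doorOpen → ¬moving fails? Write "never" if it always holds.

Check ¬alarm ∧ doorOpen → ¬moving at each position in order: 0 ✓, 1 ✓, 2 ✓, 3 ✓, 4 ✓, 5 ✓, 6 ✓.
At position 7 the labels are {doorOpen, moving}, so ¬alarm ∧ doorOpen → ¬moving is false there. This is the first violation.

7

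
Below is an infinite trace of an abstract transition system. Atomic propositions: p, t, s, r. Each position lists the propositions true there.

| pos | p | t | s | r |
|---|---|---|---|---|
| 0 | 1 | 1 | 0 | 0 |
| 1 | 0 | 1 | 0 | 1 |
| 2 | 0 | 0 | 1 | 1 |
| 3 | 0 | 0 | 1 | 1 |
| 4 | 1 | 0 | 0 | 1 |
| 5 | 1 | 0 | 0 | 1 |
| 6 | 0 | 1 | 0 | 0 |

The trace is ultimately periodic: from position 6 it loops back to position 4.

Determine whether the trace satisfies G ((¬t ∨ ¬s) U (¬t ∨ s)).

Satisfied

(¬t ∨ ¬s) U (¬t ∨ s) holds at every position 0..6, and those are all positions ever visited, so G ((¬t ∨ ¬s) U (¬t ∨ s)) holds.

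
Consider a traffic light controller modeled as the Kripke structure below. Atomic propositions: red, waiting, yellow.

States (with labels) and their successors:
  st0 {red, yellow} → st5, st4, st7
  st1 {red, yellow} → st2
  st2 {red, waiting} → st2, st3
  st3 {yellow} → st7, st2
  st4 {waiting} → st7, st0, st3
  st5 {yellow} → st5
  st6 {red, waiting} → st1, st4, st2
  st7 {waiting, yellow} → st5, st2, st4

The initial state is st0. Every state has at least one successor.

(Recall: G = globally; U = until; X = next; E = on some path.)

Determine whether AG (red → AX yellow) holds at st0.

States satisfying red → AX yellow: {st3, st4, st5, st7}.
States satisfying AG (red → AX yellow): {st5}.
st0 is reachable from st0 and violates red → AX yellow, so AG fails at st0.
st0 ∉ Sat(AG (red → AX yellow)).

No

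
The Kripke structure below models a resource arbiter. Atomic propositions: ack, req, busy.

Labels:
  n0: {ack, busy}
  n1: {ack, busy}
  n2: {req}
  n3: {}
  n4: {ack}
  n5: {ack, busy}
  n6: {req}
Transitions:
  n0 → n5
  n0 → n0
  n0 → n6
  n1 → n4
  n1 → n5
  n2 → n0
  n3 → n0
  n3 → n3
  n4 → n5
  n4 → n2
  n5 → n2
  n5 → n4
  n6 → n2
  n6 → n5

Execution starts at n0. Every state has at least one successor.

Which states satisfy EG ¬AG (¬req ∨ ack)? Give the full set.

{n0, n1, n2, n3, n4, n5, n6}

States satisfying ¬AG (¬req ∨ ack): {n0, n1, n2, n3, n4, n5, n6}.
States satisfying EG ¬AG (¬req ∨ ack): {n0, n1, n2, n3, n4, n5, n6}.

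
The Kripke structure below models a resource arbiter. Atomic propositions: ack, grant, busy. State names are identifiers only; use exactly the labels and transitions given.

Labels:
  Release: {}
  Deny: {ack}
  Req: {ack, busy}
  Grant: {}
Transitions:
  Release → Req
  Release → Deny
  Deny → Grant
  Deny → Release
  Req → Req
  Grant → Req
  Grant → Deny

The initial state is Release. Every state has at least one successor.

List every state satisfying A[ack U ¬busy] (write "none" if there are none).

{Release, Deny, Grant}

States satisfying ack: {Deny, Req}.
States satisfying ¬busy: {Release, Deny, Grant}.
States satisfying A[ack U ¬busy]: {Release, Deny, Grant}.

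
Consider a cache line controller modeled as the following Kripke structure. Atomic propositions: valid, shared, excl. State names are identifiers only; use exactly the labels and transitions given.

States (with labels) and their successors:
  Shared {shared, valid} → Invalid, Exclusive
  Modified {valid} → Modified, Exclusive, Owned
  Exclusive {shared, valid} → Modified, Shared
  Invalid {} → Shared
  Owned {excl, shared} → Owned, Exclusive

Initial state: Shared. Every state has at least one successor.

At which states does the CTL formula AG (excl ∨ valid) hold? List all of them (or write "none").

none

States satisfying excl ∨ valid: {Shared, Modified, Exclusive, Owned}.
States satisfying AG (excl ∨ valid): ∅.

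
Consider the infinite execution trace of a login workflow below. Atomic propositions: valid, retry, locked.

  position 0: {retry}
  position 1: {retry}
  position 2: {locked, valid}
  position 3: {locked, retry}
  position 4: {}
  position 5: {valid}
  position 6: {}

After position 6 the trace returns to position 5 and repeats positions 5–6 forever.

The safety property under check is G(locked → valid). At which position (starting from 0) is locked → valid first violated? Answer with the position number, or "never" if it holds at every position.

3

Check locked → valid at each position in order: 0 ✓, 1 ✓, 2 ✓.
At position 3 the labels are {locked, retry}, so locked → valid is false there. This is the first violation.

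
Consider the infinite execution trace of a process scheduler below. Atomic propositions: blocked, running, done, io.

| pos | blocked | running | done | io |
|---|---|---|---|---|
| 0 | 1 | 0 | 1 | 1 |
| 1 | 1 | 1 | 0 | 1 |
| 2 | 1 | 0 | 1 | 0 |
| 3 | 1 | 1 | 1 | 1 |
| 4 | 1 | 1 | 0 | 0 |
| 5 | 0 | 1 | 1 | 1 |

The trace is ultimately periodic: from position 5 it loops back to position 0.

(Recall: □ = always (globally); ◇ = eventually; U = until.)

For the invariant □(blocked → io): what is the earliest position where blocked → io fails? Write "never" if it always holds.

2

Check blocked → io at each position in order: 0 ✓, 1 ✓.
At position 2 the labels are {blocked, done}, so blocked → io is false there. This is the first violation.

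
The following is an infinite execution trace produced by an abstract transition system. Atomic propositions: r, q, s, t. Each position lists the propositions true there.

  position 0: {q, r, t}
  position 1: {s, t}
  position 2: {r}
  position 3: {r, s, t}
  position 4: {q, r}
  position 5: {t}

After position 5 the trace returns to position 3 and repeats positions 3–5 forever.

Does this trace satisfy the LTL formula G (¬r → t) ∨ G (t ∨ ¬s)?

Yes

¬r → t holds at every position 0..5, and those are all positions ever visited, so G (¬r → t) holds.
Positions where ¬r holds: 1, 5.
Check t at each: 1→ok, 5→ok.
t ∨ ¬s holds at every position 0..5, and those are all positions ever visited, so G (t ∨ ¬s) holds.
At position 0: G (¬r → t) is true; G (t ∨ ¬s) is true; so G (¬r → t) ∨ G (t ∨ ¬s) is true.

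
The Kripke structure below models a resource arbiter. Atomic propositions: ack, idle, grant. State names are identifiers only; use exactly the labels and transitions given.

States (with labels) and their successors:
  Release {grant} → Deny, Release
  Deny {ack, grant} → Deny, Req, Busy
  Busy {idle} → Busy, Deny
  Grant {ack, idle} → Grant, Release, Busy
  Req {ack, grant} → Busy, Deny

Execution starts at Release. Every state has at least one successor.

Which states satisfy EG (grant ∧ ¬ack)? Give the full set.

{Release}

States satisfying grant ∧ ¬ack: {Release}.
States satisfying EG (grant ∧ ¬ack): {Release}.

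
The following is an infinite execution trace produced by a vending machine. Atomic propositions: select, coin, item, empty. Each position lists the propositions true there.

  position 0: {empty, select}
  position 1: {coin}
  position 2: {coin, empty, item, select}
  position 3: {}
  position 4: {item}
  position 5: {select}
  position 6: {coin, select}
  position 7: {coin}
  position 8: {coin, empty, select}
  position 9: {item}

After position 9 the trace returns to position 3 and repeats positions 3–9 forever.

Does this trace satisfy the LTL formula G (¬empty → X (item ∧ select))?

Does not hold

¬empty → X (item ∧ select) must hold at every position from 0 onward. It fails at position 3, so G (¬empty → X (item ∧ select)) is false.
Positions where ¬empty holds: 1, 3, 4, 5, 6, 7, 9.
Check X (item ∧ select) at each: 1→ok, 3→fails, 4→fails, 5→fails, 6→fails, 7→fails, 9→fails.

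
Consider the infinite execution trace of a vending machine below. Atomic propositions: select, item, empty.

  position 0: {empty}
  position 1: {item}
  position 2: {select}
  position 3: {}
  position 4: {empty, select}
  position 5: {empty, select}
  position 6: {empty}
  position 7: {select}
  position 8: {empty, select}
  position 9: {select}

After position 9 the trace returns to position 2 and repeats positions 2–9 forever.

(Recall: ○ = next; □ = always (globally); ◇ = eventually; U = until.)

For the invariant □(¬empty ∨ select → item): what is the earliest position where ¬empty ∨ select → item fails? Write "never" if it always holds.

Check ¬empty ∨ select → item at each position in order: 0 ✓, 1 ✓.
At position 2 the labels are {select}, so ¬empty ∨ select → item is false there. This is the first violation.

2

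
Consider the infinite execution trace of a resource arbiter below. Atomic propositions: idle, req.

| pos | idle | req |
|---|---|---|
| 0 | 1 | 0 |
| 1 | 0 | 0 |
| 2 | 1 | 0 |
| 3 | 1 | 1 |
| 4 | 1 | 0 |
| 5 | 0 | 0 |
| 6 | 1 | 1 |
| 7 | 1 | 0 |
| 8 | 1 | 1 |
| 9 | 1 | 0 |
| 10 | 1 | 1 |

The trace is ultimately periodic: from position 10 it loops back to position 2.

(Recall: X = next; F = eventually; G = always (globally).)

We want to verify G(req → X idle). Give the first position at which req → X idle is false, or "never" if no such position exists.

never

req → X idle holds at every position 0..10, and those are all the positions the trace ever visits, so the invariant G(req → X idle) is never violated.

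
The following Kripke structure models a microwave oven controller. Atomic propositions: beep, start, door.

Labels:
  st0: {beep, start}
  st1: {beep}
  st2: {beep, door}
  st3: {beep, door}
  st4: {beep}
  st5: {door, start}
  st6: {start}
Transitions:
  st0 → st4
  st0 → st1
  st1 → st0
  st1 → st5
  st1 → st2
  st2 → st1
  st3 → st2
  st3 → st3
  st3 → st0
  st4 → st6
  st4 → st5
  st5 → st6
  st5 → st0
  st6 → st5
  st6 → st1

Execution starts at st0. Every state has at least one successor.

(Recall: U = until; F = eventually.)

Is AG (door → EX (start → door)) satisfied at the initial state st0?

States satisfying door → EX (start → door): {st0, st1, st2, st3, st4, st6}.
States satisfying AG (door → EX (start → door)): ∅.
st5 is reachable from st0 and violates door → EX (start → door), so AG fails at st0.
st0 ∉ Sat(AG (door → EX (start → door))).

Violated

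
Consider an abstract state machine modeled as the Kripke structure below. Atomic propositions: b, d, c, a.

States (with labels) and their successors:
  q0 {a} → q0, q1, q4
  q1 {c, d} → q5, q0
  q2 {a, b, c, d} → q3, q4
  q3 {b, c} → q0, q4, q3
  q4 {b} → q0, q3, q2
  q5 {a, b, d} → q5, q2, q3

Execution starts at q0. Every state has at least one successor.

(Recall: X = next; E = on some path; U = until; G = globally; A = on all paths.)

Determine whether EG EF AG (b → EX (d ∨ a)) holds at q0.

Violated

States satisfying EF AG (b → EX (d ∨ a)): ∅.
States satisfying EG EF AG (b → EX (d ∨ a)): ∅.
No suitable path/successor from q0 witnesses the formula.
q0 ∉ Sat(EG EF AG (b → EX (d ∨ a))).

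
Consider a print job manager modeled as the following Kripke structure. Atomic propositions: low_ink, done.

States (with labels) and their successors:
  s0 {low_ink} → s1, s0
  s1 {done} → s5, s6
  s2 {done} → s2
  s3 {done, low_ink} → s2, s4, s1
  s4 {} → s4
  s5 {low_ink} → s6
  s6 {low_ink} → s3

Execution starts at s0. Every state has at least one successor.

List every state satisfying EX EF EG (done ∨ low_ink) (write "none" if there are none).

States satisfying EF EG (done ∨ low_ink): {s0, s1, s2, s3, s5, s6}.
States satisfying EX EF EG (done ∨ low_ink): {s0, s1, s2, s3, s5, s6}.

{s0, s1, s2, s3, s5, s6}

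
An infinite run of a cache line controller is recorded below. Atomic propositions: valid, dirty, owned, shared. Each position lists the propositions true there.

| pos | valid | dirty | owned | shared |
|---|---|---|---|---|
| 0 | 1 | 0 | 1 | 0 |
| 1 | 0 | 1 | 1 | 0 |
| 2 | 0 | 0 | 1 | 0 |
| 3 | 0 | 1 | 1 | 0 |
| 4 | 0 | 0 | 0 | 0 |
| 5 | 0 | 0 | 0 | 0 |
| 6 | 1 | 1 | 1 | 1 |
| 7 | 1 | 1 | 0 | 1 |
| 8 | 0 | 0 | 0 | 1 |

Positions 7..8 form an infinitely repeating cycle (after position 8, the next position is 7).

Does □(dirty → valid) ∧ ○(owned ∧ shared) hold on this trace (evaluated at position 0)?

dirty → valid must hold at every position from 0 onward. It fails at position 1, so □(dirty → valid) is false.
Positions where dirty holds: 1, 3, 6, 7.
Check valid at each: 1→fails, 3→fails, 6→ok, 7→ok.
The position after 0 is 1; owned ∧ shared is false there.
At position 0: □(dirty → valid) is false; ○(owned ∧ shared) is false; so □(dirty → valid) ∧ ○(owned ∧ shared) is false.

Does not hold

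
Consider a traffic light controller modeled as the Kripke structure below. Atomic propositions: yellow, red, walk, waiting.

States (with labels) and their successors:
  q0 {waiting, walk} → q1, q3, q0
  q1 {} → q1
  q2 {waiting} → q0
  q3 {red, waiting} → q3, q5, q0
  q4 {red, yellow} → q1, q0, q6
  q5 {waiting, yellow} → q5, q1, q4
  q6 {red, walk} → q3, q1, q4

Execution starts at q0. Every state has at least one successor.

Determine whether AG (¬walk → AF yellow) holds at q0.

States satisfying ¬walk → AF yellow: {q0, q4, q5, q6}.
States satisfying AG (¬walk → AF yellow): ∅.
q1 is reachable from q0 and violates ¬walk → AF yellow, so AG fails at q0.
q0 ∉ Sat(AG (¬walk → AF yellow)).

No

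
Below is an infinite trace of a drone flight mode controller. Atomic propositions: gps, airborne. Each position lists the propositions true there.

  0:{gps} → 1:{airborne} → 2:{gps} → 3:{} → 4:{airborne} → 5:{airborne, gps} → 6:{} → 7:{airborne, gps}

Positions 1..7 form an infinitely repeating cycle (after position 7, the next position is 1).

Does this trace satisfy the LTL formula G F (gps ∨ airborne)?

F (gps ∨ airborne) holds at every position 0..7, and those are all positions ever visited, so G F (gps ∨ airborne) holds.

Yes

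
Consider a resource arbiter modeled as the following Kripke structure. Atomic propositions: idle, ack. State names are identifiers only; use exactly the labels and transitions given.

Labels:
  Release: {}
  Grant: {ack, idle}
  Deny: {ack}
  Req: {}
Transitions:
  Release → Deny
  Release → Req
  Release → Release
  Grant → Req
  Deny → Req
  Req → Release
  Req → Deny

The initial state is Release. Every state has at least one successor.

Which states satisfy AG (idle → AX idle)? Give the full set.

States satisfying idle → AX idle: {Release, Deny, Req}.
States satisfying AG (idle → AX idle): {Release, Deny, Req}.

{Release, Deny, Req}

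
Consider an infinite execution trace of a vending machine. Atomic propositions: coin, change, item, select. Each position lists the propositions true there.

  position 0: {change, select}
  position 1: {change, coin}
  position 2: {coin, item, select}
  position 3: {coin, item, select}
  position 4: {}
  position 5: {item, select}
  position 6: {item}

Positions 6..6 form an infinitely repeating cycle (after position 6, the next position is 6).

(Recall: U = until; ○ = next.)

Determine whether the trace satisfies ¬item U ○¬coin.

Does not hold

Walking from position 0: at position 2, ○¬coin has not yet held and ¬item fails, so ¬item U ○¬coin is false.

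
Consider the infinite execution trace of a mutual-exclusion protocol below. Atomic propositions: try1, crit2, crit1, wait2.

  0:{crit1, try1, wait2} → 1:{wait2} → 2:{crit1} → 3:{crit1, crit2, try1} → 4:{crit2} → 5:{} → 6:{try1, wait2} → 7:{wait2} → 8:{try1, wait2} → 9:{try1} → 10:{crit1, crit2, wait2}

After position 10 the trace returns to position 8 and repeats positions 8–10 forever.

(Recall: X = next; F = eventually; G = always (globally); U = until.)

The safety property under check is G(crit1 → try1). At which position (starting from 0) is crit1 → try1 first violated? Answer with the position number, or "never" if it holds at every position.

Check crit1 → try1 at each position in order: 0 ✓, 1 ✓.
At position 2 the labels are {crit1}, so crit1 → try1 is false there. This is the first violation.

2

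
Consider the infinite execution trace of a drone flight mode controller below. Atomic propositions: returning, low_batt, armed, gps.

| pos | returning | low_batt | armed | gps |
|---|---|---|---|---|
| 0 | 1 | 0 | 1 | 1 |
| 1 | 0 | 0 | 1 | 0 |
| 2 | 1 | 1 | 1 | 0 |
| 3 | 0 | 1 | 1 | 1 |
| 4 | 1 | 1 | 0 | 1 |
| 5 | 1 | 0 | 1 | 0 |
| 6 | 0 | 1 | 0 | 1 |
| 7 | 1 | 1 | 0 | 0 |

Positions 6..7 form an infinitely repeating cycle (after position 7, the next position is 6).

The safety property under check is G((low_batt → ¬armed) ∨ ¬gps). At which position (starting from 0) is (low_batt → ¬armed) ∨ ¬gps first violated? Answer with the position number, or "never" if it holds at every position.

3

Check (low_batt → ¬armed) ∨ ¬gps at each position in order: 0 ✓, 1 ✓, 2 ✓.
At position 3 the labels are {armed, gps, low_batt}, so (low_batt → ¬armed) ∨ ¬gps is false there. This is the first violation.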